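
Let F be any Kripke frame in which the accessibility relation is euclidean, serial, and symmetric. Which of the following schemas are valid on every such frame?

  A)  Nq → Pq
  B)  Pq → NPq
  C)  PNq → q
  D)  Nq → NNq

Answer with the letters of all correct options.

A, B, C, D

Serial, symmetric and euclidean together give transitive (from symmetry + euclidean) and then reflexive; the relation is an equivalence.
(A) axiom D: valid iff R is serial. Every such R is serial — valid.
(B) axiom 5: valid iff R is euclidean. Every such R is euclidean — valid.
(C) PNq → q is the dual of axiom B, which corresponds to symmetry. Every such R is symmetric — valid.
(D) axiom 4: valid iff R is transitive. Every such R is transitive — valid.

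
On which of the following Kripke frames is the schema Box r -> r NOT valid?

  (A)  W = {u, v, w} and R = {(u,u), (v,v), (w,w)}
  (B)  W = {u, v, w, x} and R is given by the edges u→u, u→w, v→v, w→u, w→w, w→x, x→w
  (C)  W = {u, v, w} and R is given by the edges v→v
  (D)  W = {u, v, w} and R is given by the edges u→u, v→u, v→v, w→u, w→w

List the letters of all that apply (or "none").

B, C

The schema Box r -> r is axiom T; it is valid on a frame iff R is reflexive.
(A) R is reflexive (each world relates to itself), so the schema is valid here.
(B) R is not reflexive (not x R x), so the schema fails here.
(C) R is not reflexive (not u R u), so the schema fails here.
(D) R is reflexive (each world relates to itself), so the schema is valid here.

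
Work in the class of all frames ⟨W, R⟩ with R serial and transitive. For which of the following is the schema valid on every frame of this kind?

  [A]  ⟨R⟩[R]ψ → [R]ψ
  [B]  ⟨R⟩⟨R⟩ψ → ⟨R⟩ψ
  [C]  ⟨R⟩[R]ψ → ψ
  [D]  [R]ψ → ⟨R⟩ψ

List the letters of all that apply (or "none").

B, D

(A) ⟨R⟩[R]ψ → [R]ψ is the dual of axiom 5; it is valid on a frame exactly when R is euclidean. Such an R need not be euclidean, so not valid.
(B) ⟨R⟩⟨R⟩ψ → ⟨R⟩ψ is the dual of axiom 4; it is valid on a frame exactly when R is transitive. Every such R is transitive, so valid.
(C) ⟨R⟩[R]ψ → ψ is the dual of axiom B, which corresponds to symmetry. Such an R need not be symmetric — not valid.
(D) [R]ψ → ⟨R⟩ψ (axiom D) characterises the serial frames. Every such R is serial — valid.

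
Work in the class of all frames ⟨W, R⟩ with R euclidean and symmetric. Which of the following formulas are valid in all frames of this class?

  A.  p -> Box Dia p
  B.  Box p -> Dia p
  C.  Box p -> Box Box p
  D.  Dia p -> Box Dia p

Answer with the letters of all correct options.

A, C, D

A symmetric euclidean relation is transitive (uRv and vRw give vRu by symmetry, then uRw by the euclidean condition, applied at v).
(A) p -> Box Dia p is axiom B; it is valid on a frame exactly when R is symmetric. Every such R is symmetric, so valid.
(B) Box p -> Dia p is axiom D, which corresponds to seriality. Such an R need not be serial — not valid.
(C) Box p -> Box Box p is axiom 4, which corresponds to transitivity. Every such R is transitive — valid.
(D) Dia p -> Box Dia p is axiom 5, which corresponds to the euclidean property. Every such R is euclidean — valid.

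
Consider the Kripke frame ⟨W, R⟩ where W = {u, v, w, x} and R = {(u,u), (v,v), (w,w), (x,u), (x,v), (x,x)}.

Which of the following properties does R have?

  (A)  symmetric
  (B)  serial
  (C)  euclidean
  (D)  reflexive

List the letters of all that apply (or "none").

B, D

(A) not symmetric: x R u but not u R x.
(B) serial: every world has an R-successor.
(C) not euclidean: x R u and x R v but not u R v.
(D) reflexive: each world relates to itself.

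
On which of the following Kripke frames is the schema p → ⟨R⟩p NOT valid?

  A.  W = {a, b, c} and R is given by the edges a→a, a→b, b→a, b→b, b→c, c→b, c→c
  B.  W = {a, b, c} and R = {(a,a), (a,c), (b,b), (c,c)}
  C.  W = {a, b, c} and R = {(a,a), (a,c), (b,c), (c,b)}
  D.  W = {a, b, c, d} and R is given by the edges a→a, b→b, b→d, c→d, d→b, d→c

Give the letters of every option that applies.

C, D

The schema p → ⟨R⟩p is the dual of axiom T; it is valid on a frame iff R is reflexive.
(A) R is reflexive (each world relates to itself), so the schema is valid here.
(B) R is reflexive (each world relates to itself), so the schema is valid here.
(C) R is not reflexive (not b R b), so the schema fails here.
(D) R is not reflexive (not c R c), so the schema fails here.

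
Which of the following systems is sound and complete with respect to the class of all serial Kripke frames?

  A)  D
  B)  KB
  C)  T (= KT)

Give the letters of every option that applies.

(A) D is determined by exactly this class.
(B) KB is determined by the class of symmetric frames.
(C) T (= KT) is determined by the class of reflexive frames.

A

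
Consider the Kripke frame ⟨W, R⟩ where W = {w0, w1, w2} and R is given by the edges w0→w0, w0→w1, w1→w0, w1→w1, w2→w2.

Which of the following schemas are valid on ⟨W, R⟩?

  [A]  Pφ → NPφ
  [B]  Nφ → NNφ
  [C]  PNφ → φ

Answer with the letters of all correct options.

A, B, C

R is symmetric: every R-edge is matched by its reverse.
R is transitive: R is closed under composition.
R is euclidean: any two R-successors of the same world are R-related.
(A) Pφ → NPφ (axiom 5) characterises the euclidean frames. R is euclidean — valid.
(B) axiom 4: valid iff R is transitive. R is transitive — valid.
(C) PNφ → φ is the dual of axiom B; it is valid on a frame exactly when R is symmetric. R is symmetric, so valid.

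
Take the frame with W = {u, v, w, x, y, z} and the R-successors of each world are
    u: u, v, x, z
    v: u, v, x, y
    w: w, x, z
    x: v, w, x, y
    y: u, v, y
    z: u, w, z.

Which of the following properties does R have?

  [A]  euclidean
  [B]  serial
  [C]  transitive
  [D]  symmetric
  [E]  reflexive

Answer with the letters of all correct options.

(A) not euclidean: u R v and u R z but not v R z.
(B) serial: every world has an R-successor.
(C) not transitive: u R v and v R y but not u R y.
(D) not symmetric: u R x but not x R u.
(E) reflexive: each world relates to itself.

B, E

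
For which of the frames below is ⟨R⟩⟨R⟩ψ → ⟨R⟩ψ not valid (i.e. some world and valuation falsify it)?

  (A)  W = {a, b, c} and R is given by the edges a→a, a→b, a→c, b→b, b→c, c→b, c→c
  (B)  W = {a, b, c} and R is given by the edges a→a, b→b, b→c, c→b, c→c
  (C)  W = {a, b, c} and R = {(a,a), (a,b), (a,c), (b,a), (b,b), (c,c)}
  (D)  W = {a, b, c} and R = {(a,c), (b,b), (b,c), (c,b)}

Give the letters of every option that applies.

C, D

The schema ⟨R⟩⟨R⟩ψ → ⟨R⟩ψ is the dual of axiom 4; it is valid on a frame iff R is transitive.
(A) R is transitive (R is closed under composition), so the schema is valid here.
(B) R is transitive (R is closed under composition), so the schema is valid here.
(C) R is not transitive (b R a and a R c but not b R c), so the schema fails here.
(D) R is not transitive (a R c and c R b but not a R b), so the schema fails here.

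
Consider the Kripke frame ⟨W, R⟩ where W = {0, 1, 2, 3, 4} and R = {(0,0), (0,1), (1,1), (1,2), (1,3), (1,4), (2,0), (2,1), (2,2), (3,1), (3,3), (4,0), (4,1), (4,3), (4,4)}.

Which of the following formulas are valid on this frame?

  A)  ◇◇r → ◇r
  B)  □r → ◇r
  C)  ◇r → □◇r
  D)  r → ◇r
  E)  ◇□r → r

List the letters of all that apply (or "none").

B, D

R is reflexive: each world relates to itself.
R is not symmetric: 0 R 1 but not 1 R 0.
R is not transitive: 0 R 1 and 1 R 2 but not 0 R 2.
R is not euclidean: 0 R 1 and 0 R 0 but not 1 R 0.
R is serial: every world has an R-successor.
(A) ◇◇r → ◇r (the dual of axiom 4) characterises the transitive frames. R is not transitive — not valid.
(B) □r → ◇r (axiom D) characterises the serial frames. R is serial — valid.
(C) axiom 5: valid iff R is euclidean. R is not euclidean — not valid.
(D) r → ◇r is the dual of axiom T, which corresponds to reflexivity. R is reflexive — valid.
(E) ◇□r → r is the dual of axiom B; it is valid on a frame exactly when R is symmetric. R is not symmetric, so not valid.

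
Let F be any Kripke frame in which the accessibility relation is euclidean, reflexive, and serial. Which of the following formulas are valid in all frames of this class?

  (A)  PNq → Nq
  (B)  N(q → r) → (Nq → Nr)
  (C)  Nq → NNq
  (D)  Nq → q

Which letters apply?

A, B, C, D

A relation that is euclidean, reflexive, and serial is also symmetric and transitive.
(A) PNq → Nq (the dual of axiom 5) characterises the euclidean frames. Every such R is euclidean — valid.
(B) N(q → r) → (Nq → Nr) is axiom K, valid on every Kripke frame — valid.
(C) Nq → NNq is axiom 4, which corresponds to transitivity. Every such R is transitive — valid.
(D) axiom T: valid iff R is reflexive. Every such R is reflexive — valid.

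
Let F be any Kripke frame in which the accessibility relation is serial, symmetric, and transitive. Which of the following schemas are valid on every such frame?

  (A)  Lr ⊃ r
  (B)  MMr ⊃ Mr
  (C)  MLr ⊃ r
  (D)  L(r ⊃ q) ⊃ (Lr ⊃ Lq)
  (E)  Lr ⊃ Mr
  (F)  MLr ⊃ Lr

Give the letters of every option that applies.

A, B, C, D, E, F

A serial symmetric transitive relation is reflexive (take any v with uRv; symmetry gives vRu and transitivity gives uRu), hence an equivalence relation.
(A) Lr ⊃ r (axiom T) characterises the reflexive frames. Every such R is reflexive — valid.
(B) MMr ⊃ Mr (the dual of axiom 4) characterises the transitive frames. Every such R is transitive — valid.
(C) MLr ⊃ r is the dual of axiom B; it is valid on a frame exactly when R is symmetric. Every such R is symmetric, so valid.
(D) this is just K, valid on every normal frame.
(E) Lr ⊃ Mr (axiom D) characterises the serial frames. Every such R is serial — valid.
(F) the dual of axiom 5: valid iff R is euclidean. Every such R is euclidean — valid.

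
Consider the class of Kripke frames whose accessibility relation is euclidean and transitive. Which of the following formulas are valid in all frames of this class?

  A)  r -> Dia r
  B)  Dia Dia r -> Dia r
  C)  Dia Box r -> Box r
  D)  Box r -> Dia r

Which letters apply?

(A) r -> Dia r is the dual of axiom T, which corresponds to reflexivity. Such an R need not be reflexive — not valid.
(B) Dia Dia r -> Dia r is the dual of axiom 4, which corresponds to transitivity. Every such R is transitive — valid.
(C) Dia Box r -> Box r is the dual of axiom 5; it is valid on a frame exactly when R is euclidean. Every such R is euclidean, so valid.
(D) Box r -> Dia r is axiom D, which corresponds to seriality. Such an R need not be serial — not valid.

B, C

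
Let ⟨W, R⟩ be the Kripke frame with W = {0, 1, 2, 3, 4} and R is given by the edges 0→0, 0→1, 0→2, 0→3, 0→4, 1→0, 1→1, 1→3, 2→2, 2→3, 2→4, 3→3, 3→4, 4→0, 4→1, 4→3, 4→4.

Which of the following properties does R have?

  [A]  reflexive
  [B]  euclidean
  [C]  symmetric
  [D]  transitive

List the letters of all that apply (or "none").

(A) reflexive: each world relates to itself.
(B) not euclidean: 0 R 1 and 0 R 2 but not 1 R 2.
(C) not symmetric: 0 R 2 but not 2 R 0.
(D) not transitive: 1 R 0 and 0 R 2 but not 1 R 2.

A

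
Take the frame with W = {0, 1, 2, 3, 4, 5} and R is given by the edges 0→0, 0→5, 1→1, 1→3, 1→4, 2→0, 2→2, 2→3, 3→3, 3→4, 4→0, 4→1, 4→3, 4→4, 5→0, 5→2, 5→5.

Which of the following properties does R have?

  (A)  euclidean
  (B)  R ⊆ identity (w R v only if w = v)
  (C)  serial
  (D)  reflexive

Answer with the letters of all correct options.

(A) not euclidean: 1 R 3 and 1 R 1 but not 3 R 1.
(B) not ⊆ identity: 0 R 5 with 0 ≠ 5.
(C) serial: every world has an R-successor.
(D) reflexive: each world relates to itself.

C, D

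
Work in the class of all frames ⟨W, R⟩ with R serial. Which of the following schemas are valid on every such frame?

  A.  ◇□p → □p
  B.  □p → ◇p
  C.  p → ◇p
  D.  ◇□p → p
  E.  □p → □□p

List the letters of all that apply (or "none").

(A) ◇□p → □p is the dual of axiom 5, which corresponds to the euclidean property. Such an R need not be euclidean — not valid.
(B) axiom D: valid iff R is serial. Every such R is serial — valid.
(C) the dual of axiom T: valid iff R is reflexive. Such an R need not be reflexive — not valid.
(D) ◇□p → p is the dual of axiom B; it is valid on a frame exactly when R is symmetric. Such an R need not be symmetric, so not valid.
(E) axiom 4: valid iff R is transitive. Such an R need not be transitive — not valid.

B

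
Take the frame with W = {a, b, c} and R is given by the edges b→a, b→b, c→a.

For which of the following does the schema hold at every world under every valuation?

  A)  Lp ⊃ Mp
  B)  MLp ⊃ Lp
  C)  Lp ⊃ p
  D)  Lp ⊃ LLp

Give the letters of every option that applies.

D

R is not reflexive: not a R a.
R is transitive: R is closed under composition.
R is not euclidean: b R a and b R b but not a R b.
R is not serial: a has no R-successor.
(A) axiom D: valid iff R is serial. R is not serial — not valid.
(B) the dual of axiom 5: valid iff R is euclidean. R is not euclidean — not valid.
(C) Lp ⊃ p (axiom T) characterises the reflexive frames. R is not reflexive — not valid.
(D) Lp ⊃ LLp is axiom 4, which corresponds to transitivity. R is transitive — valid.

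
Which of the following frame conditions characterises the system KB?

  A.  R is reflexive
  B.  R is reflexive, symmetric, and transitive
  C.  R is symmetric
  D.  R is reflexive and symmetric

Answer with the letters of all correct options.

(A) this class determines T (= KT), not KB.
(B) this class determines S5, not KB.
(C) KB is sound and complete for exactly this class.
(D) this class determines B (= KTB), not KB.

C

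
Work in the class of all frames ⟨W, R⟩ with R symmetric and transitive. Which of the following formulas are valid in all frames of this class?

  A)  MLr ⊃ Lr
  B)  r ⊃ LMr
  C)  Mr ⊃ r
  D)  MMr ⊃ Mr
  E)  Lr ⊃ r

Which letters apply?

A symmetric transitive relation is euclidean (uRv and uRw give vRu by symmetry, then vRw by transitivity).
(A) MLr ⊃ Lr is the dual of axiom 5, which corresponds to the euclidean property. Every such R is euclidean — valid.
(B) r ⊃ LMr (axiom B) characterises the symmetric frames. Every such R is symmetric — valid.
(C) Mr ⊃ r is the converse of T; it holds exactly when R ⊆ identity. Such an R need not be a subset of the identity — not valid.
(D) MMr ⊃ Mr is the dual of axiom 4; it is valid on a frame exactly when R is transitive. Every such R is transitive, so valid.
(E) Lr ⊃ r (axiom T) characterises the reflexive frames. Such an R need not be reflexive — not valid.

A, B, D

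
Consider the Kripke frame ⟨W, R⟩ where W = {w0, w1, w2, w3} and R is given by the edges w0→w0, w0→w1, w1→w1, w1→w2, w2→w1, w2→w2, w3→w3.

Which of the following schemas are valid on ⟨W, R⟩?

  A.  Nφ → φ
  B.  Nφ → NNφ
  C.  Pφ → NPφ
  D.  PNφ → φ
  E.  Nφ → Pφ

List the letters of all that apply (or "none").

R is reflexive: each world relates to itself.
R is not symmetric: w0 R w1 but not w1 R w0.
R is not transitive: w0 R w1 and w1 R w2 but not w0 R w2.
R is not euclidean: w0 R w1 and w0 R w0 but not w1 R w0.
R is serial: every world has an R-successor.
(A) Nφ → φ (axiom T) characterises the reflexive frames. R is reflexive — valid.
(B) Nφ → NNφ is axiom 4; it is valid on a frame exactly when R is transitive. R is not transitive, so not valid.
(C) Pφ → NPφ is axiom 5; it is valid on a frame exactly when R is euclidean. R is not euclidean, so not valid.
(D) PNφ → φ is the dual of axiom B, which corresponds to symmetry. R is not symmetric — not valid.
(E) axiom D: valid iff R is serial. R is serial — valid.

A, E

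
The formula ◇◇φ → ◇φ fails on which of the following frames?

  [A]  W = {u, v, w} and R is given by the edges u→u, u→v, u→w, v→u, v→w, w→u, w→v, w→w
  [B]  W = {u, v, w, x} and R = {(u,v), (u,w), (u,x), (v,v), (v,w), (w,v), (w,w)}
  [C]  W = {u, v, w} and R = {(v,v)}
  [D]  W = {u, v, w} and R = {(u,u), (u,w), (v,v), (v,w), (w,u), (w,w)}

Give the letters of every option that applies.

A, D

The schema ◇◇φ → ◇φ is the dual of axiom 4; it is valid on a frame iff R is transitive.
(A) R is not transitive (v R u and u R v but not v R v), so the schema fails here.
(B) R is transitive (R is closed under composition), so the schema is valid here.
(C) R is transitive (R is closed under composition), so the schema is valid here.
(D) R is not transitive (v R w and w R u but not v R u), so the schema fails here.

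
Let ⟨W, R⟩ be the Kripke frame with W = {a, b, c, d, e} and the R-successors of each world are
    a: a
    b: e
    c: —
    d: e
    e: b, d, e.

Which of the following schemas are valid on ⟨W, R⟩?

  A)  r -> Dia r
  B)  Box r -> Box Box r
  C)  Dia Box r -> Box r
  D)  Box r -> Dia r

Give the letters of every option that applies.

R is not reflexive: not b R b.
R is not transitive: b R e and e R b but not b R b.
R is not euclidean: e R b and e R d but not b R d.
R is not serial: c has no R-successor.
(A) r -> Dia r is the dual of axiom T; it is valid on a frame exactly when R is reflexive. R is not reflexive, so not valid.
(B) axiom 4: valid iff R is transitive. R is not transitive — not valid.
(C) Dia Box r -> Box r is the dual of axiom 5, which corresponds to the euclidean property. R is not euclidean — not valid.
(D) Box r -> Dia r is axiom D; it is valid on a frame exactly when R is serial. R is not serial, so not valid.

none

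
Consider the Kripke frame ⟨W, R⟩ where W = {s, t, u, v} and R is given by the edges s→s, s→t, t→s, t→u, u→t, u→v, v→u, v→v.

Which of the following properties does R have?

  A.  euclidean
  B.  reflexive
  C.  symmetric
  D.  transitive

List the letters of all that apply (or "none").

C

(A) not euclidean: t R s and t R u but not s R u.
(B) not reflexive: not t R t.
(C) symmetric: every R-edge is matched by its reverse.
(D) not transitive: s R t and t R u but not s R u.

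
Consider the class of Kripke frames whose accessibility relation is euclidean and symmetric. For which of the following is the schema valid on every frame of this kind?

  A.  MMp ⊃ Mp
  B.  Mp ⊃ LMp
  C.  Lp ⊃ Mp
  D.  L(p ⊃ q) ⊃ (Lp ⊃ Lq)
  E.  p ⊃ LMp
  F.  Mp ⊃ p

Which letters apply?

A symmetric euclidean relation is transitive (uRv and vRw give vRu by symmetry, then uRw by the euclidean condition, applied at v).
(A) MMp ⊃ Mp is the dual of axiom 4; it is valid on a frame exactly when R is transitive. Every such R is transitive, so valid.
(B) Mp ⊃ LMp is axiom 5, which corresponds to the euclidean property. Every such R is euclidean — valid.
(C) Lp ⊃ Mp is axiom D, which corresponds to seriality. Such an R need not be serial — not valid.
(D) L(p ⊃ q) ⊃ (Lp ⊃ Lq) is the K axiom; it holds on all frames — valid.
(E) p ⊃ LMp is axiom B; it is valid on a frame exactly when R is symmetric. Every such R is symmetric, so valid.
(F) Mp ⊃ p (the converse of T) corresponds to R being a subset of the identity. Such an R need not be a subset of the identity, so not valid.

A, B, D, E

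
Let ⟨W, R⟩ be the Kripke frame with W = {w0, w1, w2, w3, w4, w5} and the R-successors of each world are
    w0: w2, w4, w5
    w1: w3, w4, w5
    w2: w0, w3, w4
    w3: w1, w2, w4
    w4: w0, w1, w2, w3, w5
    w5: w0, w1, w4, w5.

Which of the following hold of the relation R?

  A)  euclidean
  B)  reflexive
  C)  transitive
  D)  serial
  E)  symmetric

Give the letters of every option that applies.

D, E

(A) not euclidean: w0 R w2 and w0 R w5 but not w2 R w5.
(B) not reflexive: not w0 R w0.
(C) not transitive: w0 R w2 and w2 R w0 but not w0 R w0.
(D) serial: every world has an R-successor.
(E) symmetric: every R-edge is matched by its reverse.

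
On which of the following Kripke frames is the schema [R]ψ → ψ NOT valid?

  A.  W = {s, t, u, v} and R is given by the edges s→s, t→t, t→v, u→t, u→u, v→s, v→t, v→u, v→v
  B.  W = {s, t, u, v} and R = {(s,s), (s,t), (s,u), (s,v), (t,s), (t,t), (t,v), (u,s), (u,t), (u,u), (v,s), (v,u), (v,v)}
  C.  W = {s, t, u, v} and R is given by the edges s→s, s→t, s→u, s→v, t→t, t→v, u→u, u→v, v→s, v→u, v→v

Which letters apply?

none

The schema [R]ψ → ψ is axiom T; it is valid on a frame iff R is reflexive.
(A) R is reflexive (each world relates to itself), so the schema is valid here.
(B) R is reflexive (each world relates to itself), so the schema is valid here.
(C) R is reflexive (each world relates to itself), so the schema is valid here.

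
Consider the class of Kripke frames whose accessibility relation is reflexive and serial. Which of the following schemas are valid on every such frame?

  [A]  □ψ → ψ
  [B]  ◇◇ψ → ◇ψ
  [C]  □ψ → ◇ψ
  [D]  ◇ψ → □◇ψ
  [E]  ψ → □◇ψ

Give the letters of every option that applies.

A, C

(A) □ψ → ψ is axiom T; it is valid on a frame exactly when R is reflexive. Every such R is reflexive, so valid.
(B) the dual of axiom 4: valid iff R is transitive. Such an R need not be transitive — not valid.
(C) axiom D: valid iff R is serial. Every such R is serial — valid.
(D) ◇ψ → □◇ψ is axiom 5, which corresponds to the euclidean property. Such an R need not be euclidean — not valid.
(E) ψ → □◇ψ (axiom B) characterises the symmetric frames. Such an R need not be symmetric — not valid.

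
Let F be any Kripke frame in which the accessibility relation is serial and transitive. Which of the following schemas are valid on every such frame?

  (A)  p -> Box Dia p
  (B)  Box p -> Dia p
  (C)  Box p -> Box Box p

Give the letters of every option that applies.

(A) p -> Box Dia p is axiom B, which corresponds to symmetry. Such an R need not be symmetric — not valid.
(B) Box p -> Dia p (axiom D) characterises the serial frames. Every such R is serial — valid.
(C) Box p -> Box Box p is axiom 4; it is valid on a frame exactly when R is transitive. Every such R is transitive, so valid.

B, C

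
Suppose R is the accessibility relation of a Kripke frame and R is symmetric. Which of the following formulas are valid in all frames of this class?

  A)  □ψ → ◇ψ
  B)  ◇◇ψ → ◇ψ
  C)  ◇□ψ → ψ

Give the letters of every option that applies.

C

(A) axiom D: valid iff R is serial. Such an R need not be serial — not valid.
(B) ◇◇ψ → ◇ψ (the dual of axiom 4) characterises the transitive frames. Such an R need not be transitive — not valid.
(C) ◇□ψ → ψ (the dual of axiom B) characterises the symmetric frames. Every such R is symmetric — valid.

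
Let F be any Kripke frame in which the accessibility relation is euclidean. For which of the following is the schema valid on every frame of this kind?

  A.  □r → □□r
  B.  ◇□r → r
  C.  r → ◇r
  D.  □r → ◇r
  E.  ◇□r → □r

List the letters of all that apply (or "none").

E

(A) axiom 4: valid iff R is transitive. Such an R need not be transitive — not valid.
(B) ◇□r → r (the dual of axiom B) characterises the symmetric frames. Such an R need not be symmetric — not valid.
(C) r → ◇r is the dual of axiom T, which corresponds to reflexivity. Such an R need not be reflexive — not valid.
(D) axiom D: valid iff R is serial. Such an R need not be serial — not valid.
(E) the dual of axiom 5: valid iff R is euclidean. Every such R is euclidean — valid.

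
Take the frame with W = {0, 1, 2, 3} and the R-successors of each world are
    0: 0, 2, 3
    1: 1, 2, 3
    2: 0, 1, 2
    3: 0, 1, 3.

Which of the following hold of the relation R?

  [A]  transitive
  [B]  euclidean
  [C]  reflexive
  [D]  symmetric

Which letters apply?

(A) not transitive: 0 R 2 and 2 R 1 but not 0 R 1.
(B) not euclidean: 0 R 2 and 0 R 3 but not 2 R 3.
(C) reflexive: each world relates to itself.
(D) symmetric: every R-edge is matched by its reverse.

C, D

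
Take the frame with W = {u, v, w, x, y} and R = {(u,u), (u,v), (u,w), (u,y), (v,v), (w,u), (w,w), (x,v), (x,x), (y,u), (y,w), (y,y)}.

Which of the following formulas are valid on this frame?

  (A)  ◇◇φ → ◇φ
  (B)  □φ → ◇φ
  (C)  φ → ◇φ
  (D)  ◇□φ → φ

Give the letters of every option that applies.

B, C

R is reflexive: each world relates to itself.
R is not symmetric: u R v but not v R u.
R is not transitive: w R u and u R v but not w R v.
R is serial: every world has an R-successor.
(A) ◇◇φ → ◇φ is the dual of axiom 4, which corresponds to transitivity. R is not transitive — not valid.
(B) □φ → ◇φ is axiom D, which corresponds to seriality. R is serial — valid.
(C) φ → ◇φ (the dual of axiom T) characterises the reflexive frames. R is reflexive — valid.
(D) ◇□φ → φ (the dual of axiom B) characterises the symmetric frames. R is not symmetric — not valid.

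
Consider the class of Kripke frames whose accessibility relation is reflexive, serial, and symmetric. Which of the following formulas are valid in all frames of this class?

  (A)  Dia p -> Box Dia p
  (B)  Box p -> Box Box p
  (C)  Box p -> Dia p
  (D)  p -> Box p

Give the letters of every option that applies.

C

(A) axiom 5: valid iff R is euclidean. Such an R need not be euclidean — not valid.
(B) Box p -> Box Box p is axiom 4, which corresponds to transitivity. Such an R need not be transitive — not valid.
(C) Box p -> Dia p (axiom D) characterises the serial frames. Every such R is serial — valid.
(D) p -> Box p is valid only on frames where every R-edge is a self-loop. Such an R need not be a subset of the identity — not valid.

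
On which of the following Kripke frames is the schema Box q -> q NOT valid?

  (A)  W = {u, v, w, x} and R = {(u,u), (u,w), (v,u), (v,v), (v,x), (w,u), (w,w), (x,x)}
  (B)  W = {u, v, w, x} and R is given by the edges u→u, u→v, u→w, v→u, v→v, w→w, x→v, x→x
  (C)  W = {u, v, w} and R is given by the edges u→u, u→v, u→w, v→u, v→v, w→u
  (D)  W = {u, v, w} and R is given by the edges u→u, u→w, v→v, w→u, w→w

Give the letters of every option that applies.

The schema Box q -> q is axiom T; it is valid on a frame iff R is reflexive.
(A) R is reflexive (each world relates to itself), so the schema is valid here.
(B) R is reflexive (each world relates to itself), so the schema is valid here.
(C) R is not reflexive (not w R w), so the schema fails here.
(D) R is reflexive (each world relates to itself), so the schema is valid here.

C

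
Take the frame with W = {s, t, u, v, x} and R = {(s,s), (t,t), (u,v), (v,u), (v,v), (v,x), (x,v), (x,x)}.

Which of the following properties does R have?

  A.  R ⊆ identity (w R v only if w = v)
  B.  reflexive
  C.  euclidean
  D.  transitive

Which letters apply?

none

(A) not ⊆ identity: u R v with u ≠ v.
(B) not reflexive: not u R u.
(C) not euclidean: v R u and v R x but not u R x.
(D) not transitive: u R v and v R u but not u R u.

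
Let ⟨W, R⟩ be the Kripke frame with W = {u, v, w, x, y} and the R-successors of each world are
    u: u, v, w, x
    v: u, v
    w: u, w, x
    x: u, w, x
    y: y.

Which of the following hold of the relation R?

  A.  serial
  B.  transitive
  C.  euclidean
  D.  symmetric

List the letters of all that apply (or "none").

(A) serial: every world has an R-successor.
(B) not transitive: v R u and u R w but not v R w.
(C) not euclidean: u R v and u R w but not v R w.
(D) symmetric: every R-edge is matched by its reverse.

A, D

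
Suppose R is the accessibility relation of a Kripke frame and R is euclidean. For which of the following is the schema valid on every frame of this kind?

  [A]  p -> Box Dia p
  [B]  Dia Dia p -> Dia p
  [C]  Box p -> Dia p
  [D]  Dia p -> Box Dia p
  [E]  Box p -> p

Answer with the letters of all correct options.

(A) axiom B: valid iff R is symmetric. Such an R need not be symmetric — not valid.
(B) Dia Dia p -> Dia p (the dual of axiom 4) characterises the transitive frames. Such an R need not be transitive — not valid.
(C) Box p -> Dia p is axiom D; it is valid on a frame exactly when R is serial. Such an R need not be serial, so not valid.
(D) Dia p -> Box Dia p is axiom 5, which corresponds to the euclidean property. Every such R is euclidean — valid.
(E) axiom T: valid iff R is reflexive. Such an R need not be reflexive — not valid.

D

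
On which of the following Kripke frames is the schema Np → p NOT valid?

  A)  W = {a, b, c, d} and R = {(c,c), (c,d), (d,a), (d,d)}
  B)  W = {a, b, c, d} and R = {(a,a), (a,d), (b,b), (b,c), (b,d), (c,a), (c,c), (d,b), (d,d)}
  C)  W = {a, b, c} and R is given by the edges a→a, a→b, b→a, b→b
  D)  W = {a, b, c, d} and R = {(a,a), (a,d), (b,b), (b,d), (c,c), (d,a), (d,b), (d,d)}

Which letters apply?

A, C

The schema Np → p is axiom T; it is valid on a frame iff R is reflexive.
(A) R is not reflexive (not a R a), so the schema fails here.
(B) R is reflexive (each world relates to itself), so the schema is valid here.
(C) R is not reflexive (not c R c), so the schema fails here.
(D) R is reflexive (each world relates to itself), so the schema is valid here.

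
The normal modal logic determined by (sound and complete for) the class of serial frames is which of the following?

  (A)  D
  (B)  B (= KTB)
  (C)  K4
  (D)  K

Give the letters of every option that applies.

A

(A) D is determined by exactly this class.
(B) B (= KTB) is determined by the class of reflexive and symmetric frames.
(C) K4 is determined by the class of transitive frames.
(D) K is determined by the class of arbitrary frames.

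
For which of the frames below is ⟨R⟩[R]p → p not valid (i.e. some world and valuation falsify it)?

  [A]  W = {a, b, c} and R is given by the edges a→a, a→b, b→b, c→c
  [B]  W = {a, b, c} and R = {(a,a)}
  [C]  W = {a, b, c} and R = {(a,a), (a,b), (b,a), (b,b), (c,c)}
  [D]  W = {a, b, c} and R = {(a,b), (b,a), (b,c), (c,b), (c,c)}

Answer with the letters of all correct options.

A

The schema ⟨R⟩[R]p → p is the dual of axiom B; it is valid on a frame iff R is symmetric.
(A) R is not symmetric (a R b but not b R a), so the schema fails here.
(B) R is symmetric (every R-edge is matched by its reverse), so the schema is valid here.
(C) R is symmetric (every R-edge is matched by its reverse), so the schema is valid here.
(D) R is symmetric (every R-edge is matched by its reverse), so the schema is valid here.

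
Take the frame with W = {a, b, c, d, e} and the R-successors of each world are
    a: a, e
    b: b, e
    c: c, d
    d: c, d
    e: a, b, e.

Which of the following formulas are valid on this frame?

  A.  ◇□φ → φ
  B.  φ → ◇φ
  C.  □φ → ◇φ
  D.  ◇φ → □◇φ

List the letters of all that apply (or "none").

A, B, C

R is reflexive: each world relates to itself.
R is symmetric: every R-edge is matched by its reverse.
R is not euclidean: e R a and e R b but not a R b.
R is serial: every world has an R-successor.
(A) ◇□φ → φ is the dual of axiom B, which corresponds to symmetry. R is symmetric — valid.
(B) φ → ◇φ (the dual of axiom T) characterises the reflexive frames. R is reflexive — valid.
(C) axiom D: valid iff R is serial. R is serial — valid.
(D) ◇φ → □◇φ is axiom 5; it is valid on a frame exactly when R is euclidean. R is not euclidean, so not valid.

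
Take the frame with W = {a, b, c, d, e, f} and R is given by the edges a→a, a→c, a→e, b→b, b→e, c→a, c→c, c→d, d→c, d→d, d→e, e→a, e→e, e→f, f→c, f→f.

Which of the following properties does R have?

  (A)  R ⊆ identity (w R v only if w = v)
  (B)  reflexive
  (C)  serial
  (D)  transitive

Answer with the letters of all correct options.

(A) not ⊆ identity: a R c with a ≠ c.
(B) reflexive: each world relates to itself.
(C) serial: every world has an R-successor.
(D) not transitive: a R c and c R d but not a R d.

B, C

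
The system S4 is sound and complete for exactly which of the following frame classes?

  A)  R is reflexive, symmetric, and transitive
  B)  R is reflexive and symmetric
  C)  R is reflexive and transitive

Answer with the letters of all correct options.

C

(A) this class determines S5, not S4.
(B) this class determines B (= KTB), not S4.
(C) S4 is sound and complete for exactly this class.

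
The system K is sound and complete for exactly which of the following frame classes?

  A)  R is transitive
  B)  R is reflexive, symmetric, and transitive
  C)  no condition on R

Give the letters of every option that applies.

C

(A) this class determines K4, not K.
(B) this class determines S5, not K.
(C) K is sound and complete for exactly this class.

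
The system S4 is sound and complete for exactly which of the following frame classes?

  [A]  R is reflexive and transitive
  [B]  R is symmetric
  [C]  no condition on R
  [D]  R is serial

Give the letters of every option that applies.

A

(A) S4 is sound and complete for exactly this class.
(B) this class determines KB, not S4.
(C) this class determines K, not S4.
(D) this class determines D, not S4.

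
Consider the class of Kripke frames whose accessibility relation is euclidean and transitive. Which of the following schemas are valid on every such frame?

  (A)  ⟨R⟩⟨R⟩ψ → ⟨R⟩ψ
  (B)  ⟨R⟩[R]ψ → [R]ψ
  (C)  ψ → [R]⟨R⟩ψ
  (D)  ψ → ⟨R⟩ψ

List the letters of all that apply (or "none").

A, B

(A) the dual of axiom 4: valid iff R is transitive. Every such R is transitive — valid.
(B) ⟨R⟩[R]ψ → [R]ψ is the dual of axiom 5, which corresponds to the euclidean property. Every such R is euclidean — valid.
(C) ψ → [R]⟨R⟩ψ (axiom B) characterises the symmetric frames. Such an R need not be symmetric — not valid.
(D) ψ → ⟨R⟩ψ is the dual of axiom T, which corresponds to reflexivity. Such an R need not be reflexive — not valid.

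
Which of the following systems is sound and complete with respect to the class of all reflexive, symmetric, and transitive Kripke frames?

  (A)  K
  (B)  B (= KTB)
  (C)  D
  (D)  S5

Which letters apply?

(A) K is determined by the class of arbitrary frames.
(B) B (= KTB) is determined by the class of reflexive and symmetric frames.
(C) D is determined by the class of serial frames.
(D) S5 is determined by exactly this class.

D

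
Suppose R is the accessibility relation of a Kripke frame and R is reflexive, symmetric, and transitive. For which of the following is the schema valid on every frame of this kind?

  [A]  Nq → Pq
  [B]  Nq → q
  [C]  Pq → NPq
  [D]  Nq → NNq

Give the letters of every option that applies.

A relation that is reflexive, symmetric, and transitive is also euclidean and serial.
(A) Nq → Pq is axiom D, which corresponds to seriality. Every such R is serial — valid.
(B) Nq → q is axiom T, which corresponds to reflexivity. Every such R is reflexive — valid.
(C) Pq → NPq is axiom 5; it is valid on a frame exactly when R is euclidean. Every such R is euclidean, so valid.
(D) Nq → NNq (axiom 4) characterises the transitive frames. Every such R is transitive — valid.

A, B, C, D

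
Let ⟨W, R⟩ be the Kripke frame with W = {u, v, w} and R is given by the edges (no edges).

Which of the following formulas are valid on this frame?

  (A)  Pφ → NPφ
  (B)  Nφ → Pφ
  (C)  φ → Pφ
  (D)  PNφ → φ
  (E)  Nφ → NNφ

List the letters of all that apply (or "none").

R is not reflexive: not u R u.
R is symmetric: every R-edge is matched by its reverse.
R is transitive: R is closed under composition.
R is euclidean: any two R-successors of the same world are R-related.
R is not serial: u has no R-successor.
(A) Pφ → NPφ is axiom 5, which corresponds to the euclidean property. R is euclidean — valid.
(B) Nφ → Pφ is axiom D; it is valid on a frame exactly when R is serial. R is not serial, so not valid.
(C) φ → Pφ is the dual of axiom T, which corresponds to reflexivity. R is not reflexive — not valid.
(D) PNφ → φ (the dual of axiom B) characterises the symmetric frames. R is symmetric — valid.
(E) axiom 4: valid iff R is transitive. R is transitive — valid.

A, D, E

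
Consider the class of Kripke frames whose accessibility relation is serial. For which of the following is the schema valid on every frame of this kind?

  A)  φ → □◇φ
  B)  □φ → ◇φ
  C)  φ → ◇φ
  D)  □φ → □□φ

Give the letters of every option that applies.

(A) axiom B: valid iff R is symmetric. Such an R need not be symmetric — not valid.
(B) □φ → ◇φ is axiom D; it is valid on a frame exactly when R is serial. Every such R is serial, so valid.
(C) φ → ◇φ is the dual of axiom T, which corresponds to reflexivity. Such an R need not be reflexive — not valid.
(D) □φ → □□φ (axiom 4) characterises the transitive frames. Such an R need not be transitive — not valid.

B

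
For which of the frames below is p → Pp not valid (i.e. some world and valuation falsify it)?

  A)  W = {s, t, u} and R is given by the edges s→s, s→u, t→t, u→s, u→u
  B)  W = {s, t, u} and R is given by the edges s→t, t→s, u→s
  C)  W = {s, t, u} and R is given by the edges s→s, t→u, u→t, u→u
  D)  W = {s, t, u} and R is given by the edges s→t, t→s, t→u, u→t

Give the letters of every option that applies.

The schema p → Pp is the dual of axiom T; it is valid on a frame iff R is reflexive.
(A) R is reflexive (each world relates to itself), so the schema is valid here.
(B) R is not reflexive (not s R s), so the schema fails here.
(C) R is not reflexive (not t R t), so the schema fails here.
(D) R is not reflexive (not s R s), so the schema fails here.

B, C, D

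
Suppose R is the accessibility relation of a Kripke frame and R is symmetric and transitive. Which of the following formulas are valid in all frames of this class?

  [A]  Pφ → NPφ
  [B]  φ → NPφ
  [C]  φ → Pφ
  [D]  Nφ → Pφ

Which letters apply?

A, B

A symmetric transitive relation is euclidean (uRv and uRw give vRu by symmetry, then vRw by transitivity).
(A) Pφ → NPφ is axiom 5, which corresponds to the euclidean property. Every such R is euclidean — valid.
(B) φ → NPφ is axiom B, which corresponds to symmetry. Every such R is symmetric — valid.
(C) φ → Pφ (the dual of axiom T) characterises the reflexive frames. Such an R need not be reflexive — not valid.
(D) Nφ → Pφ is axiom D, which corresponds to seriality. Such an R need not be serial — not valid.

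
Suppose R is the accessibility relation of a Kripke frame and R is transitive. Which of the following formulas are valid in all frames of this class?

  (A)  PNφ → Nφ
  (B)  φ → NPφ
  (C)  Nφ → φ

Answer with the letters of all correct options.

(A) PNφ → Nφ is the dual of axiom 5, which corresponds to the euclidean property. Such an R need not be euclidean — not valid.
(B) axiom B: valid iff R is symmetric. Such an R need not be symmetric — not valid.
(C) axiom T: valid iff R is reflexive. Such an R need not be reflexive — not valid.

none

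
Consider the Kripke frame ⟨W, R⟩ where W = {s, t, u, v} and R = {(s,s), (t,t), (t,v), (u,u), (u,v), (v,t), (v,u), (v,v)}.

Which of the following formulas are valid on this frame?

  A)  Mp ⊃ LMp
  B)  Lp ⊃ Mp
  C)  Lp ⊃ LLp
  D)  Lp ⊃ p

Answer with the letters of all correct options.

B, D

R is reflexive: each world relates to itself.
R is not transitive: t R v and v R u but not t R u.
R is not euclidean: v R t and v R u but not t R u.
R is serial: every world has an R-successor.
(A) axiom 5: valid iff R is euclidean. R is not euclidean — not valid.
(B) Lp ⊃ Mp is axiom D, which corresponds to seriality. R is serial — valid.
(C) Lp ⊃ LLp (axiom 4) characterises the transitive frames. R is not transitive — not valid.
(D) axiom T: valid iff R is reflexive. R is reflexive — valid.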